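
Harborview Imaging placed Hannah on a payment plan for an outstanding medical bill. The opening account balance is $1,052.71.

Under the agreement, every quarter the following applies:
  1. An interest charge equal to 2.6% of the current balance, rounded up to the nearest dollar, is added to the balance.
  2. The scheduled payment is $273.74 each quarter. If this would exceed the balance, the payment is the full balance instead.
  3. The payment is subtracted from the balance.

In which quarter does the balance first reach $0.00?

5

Quarter 1: $1,052.71 +$28.00 interest = $1,080.71; pay $273.74 → $806.97
Quarter 2: $806.97 +$21.00 interest = $827.97; pay $273.74 → $554.23
Quarter 3: $554.23 +$15.00 interest = $569.23; pay $273.74 → $295.49
Quarter 4: $295.49 +$8.00 interest = $303.49; pay $273.74 → $29.75
Quarter 5: $29.75 +$1.00 interest = $30.75; pay $30.75 → $0.00
Balance reaches $0.00 in quarter 5.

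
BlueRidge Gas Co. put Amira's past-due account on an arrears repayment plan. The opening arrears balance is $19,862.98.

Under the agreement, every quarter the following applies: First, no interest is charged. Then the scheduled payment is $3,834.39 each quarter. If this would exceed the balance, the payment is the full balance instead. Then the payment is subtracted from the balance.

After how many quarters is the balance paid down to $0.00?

Quarter 1: opening $19,862.98; payment $3,834.39; balance $16,028.59
Quarter 2: opening $16,028.59; payment $3,834.39; balance $12,194.20
Quarter 3: opening $12,194.20; payment $3,834.39; balance $8,359.81
Quarter 4: opening $8,359.81; payment $3,834.39; balance $4,525.42
Quarter 5: opening $4,525.42; payment $3,834.39; balance $691.03
Quarter 6: opening $691.03; payment $691.03; balance $0.00
Balance reaches $0.00 in quarter 6.

6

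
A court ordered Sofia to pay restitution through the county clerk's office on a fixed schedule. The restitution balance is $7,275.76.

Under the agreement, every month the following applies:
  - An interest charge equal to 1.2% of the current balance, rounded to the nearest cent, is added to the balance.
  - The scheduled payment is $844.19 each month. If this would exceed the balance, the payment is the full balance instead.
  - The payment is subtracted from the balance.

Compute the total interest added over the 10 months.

$451.02

Month 1: $7,275.76 +$87.31 interest = $7,363.07; pay $844.19 → $6,518.88
Month 2: $6,518.88 +$78.23 interest = $6,597.11; pay $844.19 → $5,752.92
Month 3: $5,752.92 +$69.04 interest = $5,821.96; pay $844.19 → $4,977.77
Month 4: $4,977.77 +$59.73 interest = $5,037.50; pay $844.19 → $4,193.31
Month 5: $4,193.31 +$50.32 interest = $4,243.63; pay $844.19 → $3,399.44
Month 6: $3,399.44 +$40.79 interest = $3,440.23; pay $844.19 → $2,596.04
Month 7: $2,596.04 +$31.15 interest = $2,627.19; pay $844.19 → $1,783.00
Month 8: $1,783.00 +$21.40 interest = $1,804.40; pay $844.19 → $960.21
Month 9: $960.21 +$11.52 interest = $971.73; pay $844.19 → $127.54
Month 10: $127.54 +$1.53 interest = $129.07; pay $129.07 → $0.00
Total interest: $87.31 + $78.23 + $69.04 + $59.73 + $50.32 + $40.79 + $31.15 + $21.40 + $11.52 + $1.53 = $451.02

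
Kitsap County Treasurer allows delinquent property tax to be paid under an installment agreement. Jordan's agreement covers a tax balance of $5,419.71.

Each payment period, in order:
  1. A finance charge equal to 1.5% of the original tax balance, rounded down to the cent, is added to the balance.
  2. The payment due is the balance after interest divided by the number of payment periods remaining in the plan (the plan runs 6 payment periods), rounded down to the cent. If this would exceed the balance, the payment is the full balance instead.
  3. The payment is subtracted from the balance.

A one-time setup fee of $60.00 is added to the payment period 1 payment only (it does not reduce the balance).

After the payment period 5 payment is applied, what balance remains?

$1,021.16

Payment period 1: $5,419.71 +$81.29 interest = $5,501.00; pay $916.83 (+ $60.00 fee) → $4,584.17
Payment period 2: $4,584.17 +$81.29 interest = $4,665.46; pay $933.09 → $3,732.37
Payment period 3: $3,732.37 +$81.29 interest = $3,813.66; pay $953.41 → $2,860.25
Payment period 4: $2,860.25 +$81.29 interest = $2,941.54; pay $980.51 → $1,961.03
Payment period 5: $1,961.03 +$81.29 interest = $2,042.32; pay $1,021.16 → $1,021.16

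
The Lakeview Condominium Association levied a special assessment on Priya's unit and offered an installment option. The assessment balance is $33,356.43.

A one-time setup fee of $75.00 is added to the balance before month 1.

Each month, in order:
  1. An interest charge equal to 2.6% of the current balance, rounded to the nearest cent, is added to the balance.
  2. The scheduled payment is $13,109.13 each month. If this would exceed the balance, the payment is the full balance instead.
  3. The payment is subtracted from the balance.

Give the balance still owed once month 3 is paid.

Month 1: opening $33,431.43; interest $869.22 → $34,300.65; payment $13,109.13; balance $21,191.52
Month 2: opening $21,191.52; interest $550.98 → $21,742.50; payment $13,109.13; balance $8,633.37
Month 3: opening $8,633.37; interest $224.47 → $8,857.84; payment $8,857.84; balance $0.00

$0.00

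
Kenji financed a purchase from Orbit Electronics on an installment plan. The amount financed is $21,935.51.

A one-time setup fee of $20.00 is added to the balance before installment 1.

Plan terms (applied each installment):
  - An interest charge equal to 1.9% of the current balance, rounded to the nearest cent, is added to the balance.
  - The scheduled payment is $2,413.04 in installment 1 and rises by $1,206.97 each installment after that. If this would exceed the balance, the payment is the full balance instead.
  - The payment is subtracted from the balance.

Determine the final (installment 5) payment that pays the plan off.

$6,529.29

Installment 1: opening $21,955.51; interest $417.15 → $22,372.66; payment $2,413.04; balance $19,959.62
Installment 2: opening $19,959.62; interest $379.23 → $20,338.85; payment $3,620.01; balance $16,718.84
Installment 3: opening $16,718.84; interest $317.66 → $17,036.50; payment $4,826.98; balance $12,209.52
Installment 4: opening $12,209.52; interest $231.98 → $12,441.50; payment $6,033.95; balance $6,407.55
Installment 5: opening $6,407.55; interest $121.74 → $6,529.29; payment $6,529.29; balance $0.00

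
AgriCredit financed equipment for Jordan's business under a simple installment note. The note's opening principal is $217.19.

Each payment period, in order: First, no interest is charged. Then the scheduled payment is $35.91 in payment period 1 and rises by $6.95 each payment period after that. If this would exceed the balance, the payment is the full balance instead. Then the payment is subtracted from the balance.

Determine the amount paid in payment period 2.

Payment period 1: opening $217.19; payment $35.91; balance $181.28
Payment period 2: opening $181.28; payment $42.86; balance $138.42

$42.86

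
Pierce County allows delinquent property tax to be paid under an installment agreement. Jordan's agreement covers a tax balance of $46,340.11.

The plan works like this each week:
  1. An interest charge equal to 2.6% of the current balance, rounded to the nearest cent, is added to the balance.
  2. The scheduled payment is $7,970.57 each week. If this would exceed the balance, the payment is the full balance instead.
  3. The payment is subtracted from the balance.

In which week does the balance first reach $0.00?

7

# | Opening | Interest | Payment | End bal
1 | $46,340.11 | $1,204.84 | $7,970.57 | $39,574.38
2 | $39,574.38 | $1,028.93 | $7,970.57 | $32,632.74
3 | $32,632.74 | $848.45 | $7,970.57 | $25,510.62
4 | $25,510.62 | $663.28 | $7,970.57 | $18,203.33
5 | $18,203.33 | $473.29 | $7,970.57 | $10,706.05
6 | $10,706.05 | $278.36 | $7,970.57 | $3,013.84
7 | $3,013.84 | $78.36 | $3,092.20 | $0.00
Balance reaches $0.00 in week 7.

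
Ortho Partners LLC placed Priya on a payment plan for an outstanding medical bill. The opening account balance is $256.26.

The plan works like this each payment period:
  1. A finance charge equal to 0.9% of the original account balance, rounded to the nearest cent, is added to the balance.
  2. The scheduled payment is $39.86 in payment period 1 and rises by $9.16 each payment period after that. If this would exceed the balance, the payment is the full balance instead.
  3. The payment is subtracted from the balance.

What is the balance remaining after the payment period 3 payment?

Payment period 1: opening $256.26; interest $2.31 → $258.57; payment $39.86; balance $218.71
Payment period 2: opening $218.71; interest $2.31 → $221.02; payment $49.02; balance $172.00
Payment period 3: opening $172.00; interest $2.31 → $174.31; payment $58.18; balance $116.13

$116.13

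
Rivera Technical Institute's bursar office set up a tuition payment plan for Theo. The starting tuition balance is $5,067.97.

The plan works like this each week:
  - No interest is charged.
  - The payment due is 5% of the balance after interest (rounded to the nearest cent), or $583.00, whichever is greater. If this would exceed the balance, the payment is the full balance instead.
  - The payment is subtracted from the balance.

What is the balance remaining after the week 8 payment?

Week 1: $5,067.97 − $583.00 → $4,484.97
Week 2: $4,484.97 − $583.00 → $3,901.97
Week 3: $3,901.97 − $583.00 → $3,318.97
Week 4: $3,318.97 − $583.00 → $2,735.97
Week 5: $2,735.97 − $583.00 → $2,152.97
Week 6: $2,152.97 − $583.00 → $1,569.97
Week 7: $1,569.97 − $583.00 → $986.97
Week 8: $986.97 − $583.00 → $403.97

$403.97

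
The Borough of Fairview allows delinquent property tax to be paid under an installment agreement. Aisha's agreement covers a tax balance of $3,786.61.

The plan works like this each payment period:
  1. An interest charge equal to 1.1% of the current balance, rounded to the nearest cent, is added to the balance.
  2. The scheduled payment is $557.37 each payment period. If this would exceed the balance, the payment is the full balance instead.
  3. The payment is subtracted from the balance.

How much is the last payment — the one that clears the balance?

$55.86

Payment period 1: opening $3,786.61; interest $41.65 → $3,828.26; payment $557.37; balance $3,270.89
Payment period 2: opening $3,270.89; interest $35.98 → $3,306.87; payment $557.37; balance $2,749.50
Payment period 3: opening $2,749.50; interest $30.24 → $2,779.74; payment $557.37; balance $2,222.37
Payment period 4: opening $2,222.37; interest $24.45 → $2,246.82; payment $557.37; balance $1,689.45
Payment period 5: opening $1,689.45; interest $18.58 → $1,708.03; payment $557.37; balance $1,150.66
Payment period 6: opening $1,150.66; interest $12.66 → $1,163.32; payment $557.37; balance $605.95
Payment period 7: opening $605.95; interest $6.67 → $612.62; payment $557.37; balance $55.25
Payment period 8: opening $55.25; interest $0.61 → $55.86; payment $55.86; balance $0.00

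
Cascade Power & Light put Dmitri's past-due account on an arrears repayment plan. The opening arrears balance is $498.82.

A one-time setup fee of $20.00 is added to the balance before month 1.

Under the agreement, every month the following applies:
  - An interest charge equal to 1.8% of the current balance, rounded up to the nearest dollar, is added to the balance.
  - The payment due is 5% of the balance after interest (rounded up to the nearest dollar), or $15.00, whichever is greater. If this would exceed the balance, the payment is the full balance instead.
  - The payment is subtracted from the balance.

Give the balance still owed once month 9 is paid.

Month 1: $518.82 +$10.00 interest = $528.82; pay $27.00 → $501.82
Month 2: $501.82 +$10.00 interest = $511.82; pay $26.00 → $485.82
Month 3: $485.82 +$9.00 interest = $494.82; pay $25.00 → $469.82
Month 4: $469.82 +$9.00 interest = $478.82; pay $24.00 → $454.82
Month 5: $454.82 +$9.00 interest = $463.82; pay $24.00 → $439.82
Month 6: $439.82 +$8.00 interest = $447.82; pay $23.00 → $424.82
Month 7: $424.82 +$8.00 interest = $432.82; pay $22.00 → $410.82
Month 8: $410.82 +$8.00 interest = $418.82; pay $21.00 → $397.82
Month 9: $397.82 +$8.00 interest = $405.82; pay $21.00 → $384.82

$384.82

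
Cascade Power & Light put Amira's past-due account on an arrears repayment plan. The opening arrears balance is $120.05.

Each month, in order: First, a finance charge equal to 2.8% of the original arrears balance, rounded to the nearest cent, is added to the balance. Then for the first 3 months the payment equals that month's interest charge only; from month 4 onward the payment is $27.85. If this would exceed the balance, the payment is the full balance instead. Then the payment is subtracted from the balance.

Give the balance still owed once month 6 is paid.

$46.58

# | Opening | Interest | Payment | End bal
1 | $120.05 | $3.36 | $3.36 | $120.05
2 | $120.05 | $3.36 | $3.36 | $120.05
3 | $120.05 | $3.36 | $3.36 | $120.05
4 | $120.05 | $3.36 | $27.85 | $95.56
5 | $95.56 | $3.36 | $27.85 | $71.07
6 | $71.07 | $3.36 | $27.85 | $46.58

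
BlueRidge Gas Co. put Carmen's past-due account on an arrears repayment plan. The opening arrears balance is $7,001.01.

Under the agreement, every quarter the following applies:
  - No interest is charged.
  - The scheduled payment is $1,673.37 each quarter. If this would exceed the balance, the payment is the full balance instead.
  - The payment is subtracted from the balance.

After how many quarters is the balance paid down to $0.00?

5

# | Opening | Payment | End bal
1 | $7,001.01 | $1,673.37 | $5,327.64
2 | $5,327.64 | $1,673.37 | $3,654.27
3 | $3,654.27 | $1,673.37 | $1,980.90
4 | $1,980.90 | $1,673.37 | $307.53
5 | $307.53 | $307.53 | $0.00
Balance reaches $0.00 in quarter 5.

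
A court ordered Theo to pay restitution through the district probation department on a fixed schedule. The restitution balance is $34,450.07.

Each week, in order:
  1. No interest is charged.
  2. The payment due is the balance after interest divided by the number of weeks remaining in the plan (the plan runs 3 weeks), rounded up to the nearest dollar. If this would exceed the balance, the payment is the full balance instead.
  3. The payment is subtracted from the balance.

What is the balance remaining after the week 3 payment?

Week 1: opening $34,450.07; payment $11,484.00; balance $22,966.07
Week 2: opening $22,966.07; payment $11,484.00; balance $11,482.07
Week 3: opening $11,482.07; payment $11,482.07; balance $0.00

$0.00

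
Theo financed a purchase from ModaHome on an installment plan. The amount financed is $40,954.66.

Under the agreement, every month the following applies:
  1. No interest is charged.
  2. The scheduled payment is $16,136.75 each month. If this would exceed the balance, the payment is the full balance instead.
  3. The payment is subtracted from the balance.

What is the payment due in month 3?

Month 1: $40,954.66 − $16,136.75 → $24,817.91
Month 2: $24,817.91 − $16,136.75 → $8,681.16
Month 3: $8,681.16 − $8,681.16 → $0.00

$8,681.16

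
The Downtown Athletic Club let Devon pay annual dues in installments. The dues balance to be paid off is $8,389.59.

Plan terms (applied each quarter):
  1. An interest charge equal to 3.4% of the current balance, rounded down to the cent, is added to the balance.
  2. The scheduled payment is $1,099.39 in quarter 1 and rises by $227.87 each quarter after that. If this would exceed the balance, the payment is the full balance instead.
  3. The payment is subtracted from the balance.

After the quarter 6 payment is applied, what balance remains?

Quarter 1: opening $8,389.59; interest $285.24 → $8,674.83; payment $1,099.39; balance $7,575.44
Quarter 2: opening $7,575.44; interest $257.56 → $7,833.00; payment $1,327.26; balance $6,505.74
Quarter 3: opening $6,505.74; interest $221.19 → $6,726.93; payment $1,555.13; balance $5,171.80
Quarter 4: opening $5,171.80; interest $175.84 → $5,347.64; payment $1,783.00; balance $3,564.64
Quarter 5: opening $3,564.64; interest $121.19 → $3,685.83; payment $2,010.87; balance $1,674.96
Quarter 6: opening $1,674.96; interest $56.94 → $1,731.90; payment $1,731.90; balance $0.00

$0.00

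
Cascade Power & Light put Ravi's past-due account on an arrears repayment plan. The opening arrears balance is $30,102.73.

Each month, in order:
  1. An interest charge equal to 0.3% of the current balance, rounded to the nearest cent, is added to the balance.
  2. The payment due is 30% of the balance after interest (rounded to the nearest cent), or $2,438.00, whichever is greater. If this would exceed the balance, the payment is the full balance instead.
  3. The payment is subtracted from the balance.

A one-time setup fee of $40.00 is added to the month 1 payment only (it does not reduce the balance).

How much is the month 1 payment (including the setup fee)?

Month 1: opening $30,102.73; interest $90.31 → $30,193.04; payment $9,057.91 (+ $40.00 fee); balance $21,135.13

$9,097.91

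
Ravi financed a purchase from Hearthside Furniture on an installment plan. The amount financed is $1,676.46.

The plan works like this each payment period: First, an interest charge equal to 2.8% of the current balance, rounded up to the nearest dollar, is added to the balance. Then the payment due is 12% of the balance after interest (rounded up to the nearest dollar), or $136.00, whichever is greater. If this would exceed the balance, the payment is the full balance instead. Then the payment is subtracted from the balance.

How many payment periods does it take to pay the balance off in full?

14

# | Opening | Interest | Payment | End bal
1 | $1,676.46 | $47.00 | $207.00 | $1,516.46
2 | $1,516.46 | $43.00 | $188.00 | $1,371.46
3 | $1,371.46 | $39.00 | $170.00 | $1,240.46
4 | $1,240.46 | $35.00 | $154.00 | $1,121.46
5 | $1,121.46 | $32.00 | $139.00 | $1,014.46
6 | $1,014.46 | $29.00 | $136.00 | $907.46
7 | $907.46 | $26.00 | $136.00 | $797.46
8 | $797.46 | $23.00 | $136.00 | $684.46
9 | $684.46 | $20.00 | $136.00 | $568.46
10 | $568.46 | $16.00 | $136.00 | $448.46
11 | $448.46 | $13.00 | $136.00 | $325.46
12 | $325.46 | $10.00 | $136.00 | $199.46
13 | $199.46 | $6.00 | $136.00 | $69.46
14 | $69.46 | $2.00 | $71.46 | $0.00
Balance reaches $0.00 in payment period 14.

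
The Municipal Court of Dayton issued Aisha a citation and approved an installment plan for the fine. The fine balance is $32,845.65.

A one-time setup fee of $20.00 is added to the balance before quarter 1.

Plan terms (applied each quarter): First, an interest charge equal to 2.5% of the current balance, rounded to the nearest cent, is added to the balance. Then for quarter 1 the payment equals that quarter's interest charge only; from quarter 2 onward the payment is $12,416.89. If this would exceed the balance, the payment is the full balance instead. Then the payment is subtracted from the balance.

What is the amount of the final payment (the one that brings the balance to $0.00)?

$9,619.90

# | Opening | Interest | Payment | End bal
1 | $32,865.65 | $821.64 | $821.64 | $32,865.65
2 | $32,865.65 | $821.64 | $12,416.89 | $21,270.40
3 | $21,270.40 | $531.76 | $12,416.89 | $9,385.27
4 | $9,385.27 | $234.63 | $9,619.90 | $0.00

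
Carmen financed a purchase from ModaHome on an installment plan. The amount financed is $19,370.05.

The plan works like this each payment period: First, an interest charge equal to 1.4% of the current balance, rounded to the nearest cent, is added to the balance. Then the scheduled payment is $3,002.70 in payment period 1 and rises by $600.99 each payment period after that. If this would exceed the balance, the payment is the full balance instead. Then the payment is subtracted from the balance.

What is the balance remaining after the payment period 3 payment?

# | Opening | Interest | Payment | End bal
1 | $19,370.05 | $271.18 | $3,002.70 | $16,638.53
2 | $16,638.53 | $232.94 | $3,603.69 | $13,267.78
3 | $13,267.78 | $185.75 | $4,204.68 | $9,248.85

$9,248.85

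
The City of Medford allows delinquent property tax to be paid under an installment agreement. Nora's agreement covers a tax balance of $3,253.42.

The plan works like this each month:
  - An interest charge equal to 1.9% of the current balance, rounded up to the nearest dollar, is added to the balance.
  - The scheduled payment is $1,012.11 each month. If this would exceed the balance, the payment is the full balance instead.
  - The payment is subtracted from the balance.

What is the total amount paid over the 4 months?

Month 1: opening $3,253.42; interest $62.00 → $3,315.42; payment $1,012.11; balance $2,303.31
Month 2: opening $2,303.31; interest $44.00 → $2,347.31; payment $1,012.11; balance $1,335.20
Month 3: opening $1,335.20; interest $26.00 → $1,361.20; payment $1,012.11; balance $349.09
Month 4: opening $349.09; interest $7.00 → $356.09; payment $356.09; balance $0.00
Total paid: $3,392.42

$3,392.42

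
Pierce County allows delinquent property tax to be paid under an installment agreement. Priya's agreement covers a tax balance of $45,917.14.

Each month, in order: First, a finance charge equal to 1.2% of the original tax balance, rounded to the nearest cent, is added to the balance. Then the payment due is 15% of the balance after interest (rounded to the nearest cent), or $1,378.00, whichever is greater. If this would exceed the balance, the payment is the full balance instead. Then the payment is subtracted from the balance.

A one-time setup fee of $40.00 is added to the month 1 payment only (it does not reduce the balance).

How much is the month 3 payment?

Month 1: $45,917.14 +$551.01 interest = $46,468.15; pay $6,970.22 (+ $40.00 fee) → $39,497.93
Month 2: $39,497.93 +$551.01 interest = $40,048.94; pay $6,007.34 → $34,041.60
Month 3: $34,041.60 +$551.01 interest = $34,592.61; pay $5,188.89 → $29,403.72

$5,188.89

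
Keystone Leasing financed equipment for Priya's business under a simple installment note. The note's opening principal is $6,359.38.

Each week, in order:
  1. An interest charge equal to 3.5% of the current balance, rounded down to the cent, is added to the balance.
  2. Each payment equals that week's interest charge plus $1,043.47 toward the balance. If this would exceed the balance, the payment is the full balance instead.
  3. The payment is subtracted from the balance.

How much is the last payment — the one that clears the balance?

$102.00

Week 1: opening $6,359.38; interest $222.57 → $6,581.95; payment $1,266.04; balance $5,315.91
Week 2: opening $5,315.91; interest $186.05 → $5,501.96; payment $1,229.52; balance $4,272.44
Week 3: opening $4,272.44; interest $149.53 → $4,421.97; payment $1,193.00; balance $3,228.97
Week 4: opening $3,228.97; interest $113.01 → $3,341.98; payment $1,156.48; balance $2,185.50
Week 5: opening $2,185.50; interest $76.49 → $2,261.99; payment $1,119.96; balance $1,142.03
Week 6: opening $1,142.03; interest $39.97 → $1,182.00; payment $1,083.44; balance $98.56
Week 7: opening $98.56; interest $3.44 → $102.00; payment $102.00; balance $0.00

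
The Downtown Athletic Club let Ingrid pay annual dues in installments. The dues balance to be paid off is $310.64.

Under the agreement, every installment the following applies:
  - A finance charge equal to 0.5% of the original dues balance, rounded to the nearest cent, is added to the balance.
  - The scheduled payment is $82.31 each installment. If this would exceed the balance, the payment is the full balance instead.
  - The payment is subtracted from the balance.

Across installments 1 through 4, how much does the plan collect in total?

Installment 1: $310.64 +$1.55 interest = $312.19; pay $82.31 → $229.88
Installment 2: $229.88 +$1.55 interest = $231.43; pay $82.31 → $149.12
Installment 3: $149.12 +$1.55 interest = $150.67; pay $82.31 → $68.36
Installment 4: $68.36 +$1.55 interest = $69.91; pay $69.91 → $0.00
Total paid: $316.84

$316.84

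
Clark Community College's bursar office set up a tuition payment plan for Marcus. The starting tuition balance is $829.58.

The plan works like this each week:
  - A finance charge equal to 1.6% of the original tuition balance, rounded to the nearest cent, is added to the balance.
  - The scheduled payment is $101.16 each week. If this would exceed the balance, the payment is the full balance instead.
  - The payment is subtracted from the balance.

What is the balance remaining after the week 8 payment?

$126.46

# | Opening | Interest | Payment | End bal
1 | $829.58 | $13.27 | $101.16 | $741.69
2 | $741.69 | $13.27 | $101.16 | $653.80
3 | $653.80 | $13.27 | $101.16 | $565.91
4 | $565.91 | $13.27 | $101.16 | $478.02
5 | $478.02 | $13.27 | $101.16 | $390.13
6 | $390.13 | $13.27 | $101.16 | $302.24
7 | $302.24 | $13.27 | $101.16 | $214.35
8 | $214.35 | $13.27 | $101.16 | $126.46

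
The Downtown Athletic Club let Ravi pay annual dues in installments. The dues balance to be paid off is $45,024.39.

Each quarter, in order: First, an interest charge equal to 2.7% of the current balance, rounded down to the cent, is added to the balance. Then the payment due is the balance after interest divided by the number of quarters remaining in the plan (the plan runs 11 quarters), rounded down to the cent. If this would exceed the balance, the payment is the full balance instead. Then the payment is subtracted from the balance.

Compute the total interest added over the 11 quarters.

Quarter 1: opening $45,024.39; interest $1,215.65 → $46,240.04; payment $4,203.64; balance $42,036.40
Quarter 2: opening $42,036.40; interest $1,134.98 → $43,171.38; payment $4,317.13; balance $38,854.25
Quarter 3: opening $38,854.25; interest $1,049.06 → $39,903.31; payment $4,433.70; balance $35,469.61
Quarter 4: opening $35,469.61; interest $957.67 → $36,427.28; payment $4,553.41; balance $31,873.87
Quarter 5: opening $31,873.87; interest $860.59 → $32,734.46; payment $4,676.35; balance $28,058.11
Quarter 6: opening $28,058.11; interest $757.56 → $28,815.67; payment $4,802.61; balance $24,013.06
Quarter 7: opening $24,013.06; interest $648.35 → $24,661.41; payment $4,932.28; balance $19,729.13
Quarter 8: opening $19,729.13; interest $532.68 → $20,261.81; payment $5,065.45; balance $15,196.36
Quarter 9: opening $15,196.36; interest $410.30 → $15,606.66; payment $5,202.22; balance $10,404.44
Quarter 10: opening $10,404.44; interest $280.91 → $10,685.35; payment $5,342.67; balance $5,342.68
Quarter 11: opening $5,342.68; interest $144.25 → $5,486.93; payment $5,486.93; balance $0.00
Total interest: $1,215.65 + $1,134.98 + $1,049.06 + $957.67 + $860.59 + $757.56 + $648.35 + $532.68 + $410.30 + $280.91 + $144.25 = $7,992.00

$7,992.00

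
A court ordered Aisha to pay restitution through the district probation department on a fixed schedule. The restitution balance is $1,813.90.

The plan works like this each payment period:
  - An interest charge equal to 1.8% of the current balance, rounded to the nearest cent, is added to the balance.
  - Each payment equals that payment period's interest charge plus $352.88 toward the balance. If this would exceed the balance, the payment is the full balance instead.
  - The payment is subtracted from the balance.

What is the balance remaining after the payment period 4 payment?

$402.38

Payment period 1: $1,813.90 +$32.65 interest = $1,846.55; pay $385.53 → $1,461.02
Payment period 2: $1,461.02 +$26.30 interest = $1,487.32; pay $379.18 → $1,108.14
Payment period 3: $1,108.14 +$19.95 interest = $1,128.09; pay $372.83 → $755.26
Payment period 4: $755.26 +$13.59 interest = $768.85; pay $366.47 → $402.38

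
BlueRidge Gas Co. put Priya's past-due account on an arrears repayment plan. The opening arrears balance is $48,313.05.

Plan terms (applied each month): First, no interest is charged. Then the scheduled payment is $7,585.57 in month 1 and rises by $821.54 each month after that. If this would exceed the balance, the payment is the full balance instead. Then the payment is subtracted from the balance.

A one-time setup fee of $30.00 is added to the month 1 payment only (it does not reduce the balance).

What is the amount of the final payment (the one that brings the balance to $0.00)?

Month 1: opening $48,313.05; payment $7,585.57 (+ $30.00 fee); balance $40,727.48
Month 2: opening $40,727.48; payment $8,407.11; balance $32,320.37
Month 3: opening $32,320.37; payment $9,228.65; balance $23,091.72
Month 4: opening $23,091.72; payment $10,050.19; balance $13,041.53
Month 5: opening $13,041.53; payment $10,871.73; balance $2,169.80
Month 6: opening $2,169.80; payment $2,169.80; balance $0.00

$2,169.80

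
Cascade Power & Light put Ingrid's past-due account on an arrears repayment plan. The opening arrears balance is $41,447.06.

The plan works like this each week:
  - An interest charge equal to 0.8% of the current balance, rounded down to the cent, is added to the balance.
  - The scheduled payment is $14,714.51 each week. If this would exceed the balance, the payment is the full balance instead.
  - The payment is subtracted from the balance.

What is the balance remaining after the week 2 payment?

$12,566.12

Week 1: opening $41,447.06; interest $331.57 → $41,778.63; payment $14,714.51; balance $27,064.12
Week 2: opening $27,064.12; interest $216.51 → $27,280.63; payment $14,714.51; balance $12,566.12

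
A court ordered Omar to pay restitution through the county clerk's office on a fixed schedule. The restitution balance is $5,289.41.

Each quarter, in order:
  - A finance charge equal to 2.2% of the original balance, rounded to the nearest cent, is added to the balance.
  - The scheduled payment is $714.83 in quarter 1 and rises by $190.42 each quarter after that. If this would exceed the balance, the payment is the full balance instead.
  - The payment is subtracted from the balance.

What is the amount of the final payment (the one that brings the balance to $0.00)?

$509.28

Quarter 1: opening $5,289.41; interest $116.37 → $5,405.78; payment $714.83; balance $4,690.95
Quarter 2: opening $4,690.95; interest $116.37 → $4,807.32; payment $905.25; balance $3,902.07
Quarter 3: opening $3,902.07; interest $116.37 → $4,018.44; payment $1,095.67; balance $2,922.77
Quarter 4: opening $2,922.77; interest $116.37 → $3,039.14; payment $1,286.09; balance $1,753.05
Quarter 5: opening $1,753.05; interest $116.37 → $1,869.42; payment $1,476.51; balance $392.91
Quarter 6: opening $392.91; interest $116.37 → $509.28; payment $509.28; balance $0.00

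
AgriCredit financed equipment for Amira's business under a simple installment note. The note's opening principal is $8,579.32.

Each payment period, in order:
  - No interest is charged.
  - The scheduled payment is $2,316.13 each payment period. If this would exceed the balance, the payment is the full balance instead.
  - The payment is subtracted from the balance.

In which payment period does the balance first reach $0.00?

4

Payment period 1: opening $8,579.32; payment $2,316.13; balance $6,263.19
Payment period 2: opening $6,263.19; payment $2,316.13; balance $3,947.06
Payment period 3: opening $3,947.06; payment $2,316.13; balance $1,630.93
Payment period 4: opening $1,630.93; payment $1,630.93; balance $0.00
Balance reaches $0.00 in payment period 4.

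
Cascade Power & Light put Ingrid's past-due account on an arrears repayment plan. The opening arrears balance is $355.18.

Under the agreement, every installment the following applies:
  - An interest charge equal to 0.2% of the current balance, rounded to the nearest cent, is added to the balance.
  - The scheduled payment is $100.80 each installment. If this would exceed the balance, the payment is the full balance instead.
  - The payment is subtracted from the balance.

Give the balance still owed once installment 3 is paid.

# | Opening | Interest | Payment | End bal
1 | $355.18 | $0.71 | $100.80 | $255.09
2 | $255.09 | $0.51 | $100.80 | $154.80
3 | $154.80 | $0.31 | $100.80 | $54.31

$54.31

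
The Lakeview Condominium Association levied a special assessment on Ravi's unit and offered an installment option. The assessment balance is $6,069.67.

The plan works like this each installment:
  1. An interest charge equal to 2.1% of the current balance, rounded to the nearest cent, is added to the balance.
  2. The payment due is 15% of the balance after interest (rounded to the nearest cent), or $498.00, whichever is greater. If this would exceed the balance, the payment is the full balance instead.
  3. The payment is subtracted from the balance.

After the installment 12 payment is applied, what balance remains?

$0.00

Installment 1: opening $6,069.67; interest $127.46 → $6,197.13; payment $929.57; balance $5,267.56
Installment 2: opening $5,267.56; interest $110.62 → $5,378.18; payment $806.73; balance $4,571.45
Installment 3: opening $4,571.45; interest $96.00 → $4,667.45; payment $700.12; balance $3,967.33
Installment 4: opening $3,967.33; interest $83.31 → $4,050.64; payment $607.60; balance $3,443.04
Installment 5: opening $3,443.04; interest $72.30 → $3,515.34; payment $527.30; balance $2,988.04
Installment 6: opening $2,988.04; interest $62.75 → $3,050.79; payment $498.00; balance $2,552.79
Installment 7: opening $2,552.79; interest $53.61 → $2,606.40; payment $498.00; balance $2,108.40
Installment 8: opening $2,108.40; interest $44.28 → $2,152.68; payment $498.00; balance $1,654.68
Installment 9: opening $1,654.68; interest $34.75 → $1,689.43; payment $498.00; balance $1,191.43
Installment 10: opening $1,191.43; interest $25.02 → $1,216.45; payment $498.00; balance $718.45
Installment 11: opening $718.45; interest $15.09 → $733.54; payment $498.00; balance $235.54
Installment 12: opening $235.54; interest $4.95 → $240.49; payment $240.49; balance $0.00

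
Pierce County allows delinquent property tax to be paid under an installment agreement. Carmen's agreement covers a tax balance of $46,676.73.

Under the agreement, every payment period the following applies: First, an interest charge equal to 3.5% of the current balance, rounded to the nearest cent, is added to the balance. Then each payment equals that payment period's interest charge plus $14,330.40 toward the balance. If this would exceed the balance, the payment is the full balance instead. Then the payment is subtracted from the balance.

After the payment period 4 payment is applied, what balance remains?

# | Opening | Interest | Payment | End bal
1 | $46,676.73 | $1,633.69 | $15,964.09 | $32,346.33
2 | $32,346.33 | $1,132.12 | $15,462.52 | $18,015.93
3 | $18,015.93 | $630.56 | $14,960.96 | $3,685.53
4 | $3,685.53 | $128.99 | $3,814.52 | $0.00

$0.00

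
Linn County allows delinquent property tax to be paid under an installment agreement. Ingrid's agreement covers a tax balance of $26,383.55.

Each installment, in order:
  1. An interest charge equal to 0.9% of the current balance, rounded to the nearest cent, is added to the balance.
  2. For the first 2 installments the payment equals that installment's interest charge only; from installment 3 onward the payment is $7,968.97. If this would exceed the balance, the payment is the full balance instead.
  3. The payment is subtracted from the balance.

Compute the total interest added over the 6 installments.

# | Opening | Interest | Payment | End bal
1 | $26,383.55 | $237.45 | $237.45 | $26,383.55
2 | $26,383.55 | $237.45 | $237.45 | $26,383.55
3 | $26,383.55 | $237.45 | $7,968.97 | $18,652.03
4 | $18,652.03 | $167.87 | $7,968.97 | $10,850.93
5 | $10,850.93 | $97.66 | $7,968.97 | $2,979.62
6 | $2,979.62 | $26.82 | $3,006.44 | $0.00
Total interest: $237.45 + $237.45 + $237.45 + $167.87 + $97.66 + $26.82 = $1,004.70

$1,004.70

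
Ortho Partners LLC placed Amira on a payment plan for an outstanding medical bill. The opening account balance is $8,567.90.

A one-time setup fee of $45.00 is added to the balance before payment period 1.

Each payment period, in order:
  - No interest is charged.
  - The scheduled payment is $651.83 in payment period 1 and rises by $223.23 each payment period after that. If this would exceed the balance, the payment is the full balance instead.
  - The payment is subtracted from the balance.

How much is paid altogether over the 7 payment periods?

# | Opening | Payment | End bal
1 | $8,612.90 | $651.83 | $7,961.07
2 | $7,961.07 | $875.06 | $7,086.01
3 | $7,086.01 | $1,098.29 | $5,987.72
4 | $5,987.72 | $1,321.52 | $4,666.20
5 | $4,666.20 | $1,544.75 | $3,121.45
6 | $3,121.45 | $1,767.98 | $1,353.47
7 | $1,353.47 | $1,353.47 | $0.00
Total paid: $8,612.90

$8,612.90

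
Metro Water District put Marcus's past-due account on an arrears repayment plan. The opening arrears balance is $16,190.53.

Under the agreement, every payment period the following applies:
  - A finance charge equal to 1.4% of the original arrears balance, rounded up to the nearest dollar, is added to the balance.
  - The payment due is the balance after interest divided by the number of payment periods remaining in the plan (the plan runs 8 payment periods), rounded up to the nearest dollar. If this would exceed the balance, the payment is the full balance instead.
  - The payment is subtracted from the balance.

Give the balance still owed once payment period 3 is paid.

Payment period 1: opening $16,190.53; interest $227.00 → $16,417.53; payment $2,053.00; balance $14,364.53
Payment period 2: opening $14,364.53; interest $227.00 → $14,591.53; payment $2,085.00; balance $12,506.53
Payment period 3: opening $12,506.53; interest $227.00 → $12,733.53; payment $2,123.00; balance $10,610.53

$10,610.53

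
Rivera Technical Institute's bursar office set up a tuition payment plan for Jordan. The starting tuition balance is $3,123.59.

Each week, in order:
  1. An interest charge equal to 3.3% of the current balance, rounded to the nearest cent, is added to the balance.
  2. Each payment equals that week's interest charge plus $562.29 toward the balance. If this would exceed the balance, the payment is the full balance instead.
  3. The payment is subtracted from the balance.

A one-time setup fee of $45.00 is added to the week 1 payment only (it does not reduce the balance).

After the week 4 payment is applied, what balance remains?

Week 1: opening $3,123.59; interest $103.08 → $3,226.67; payment $665.37 (+ $45.00 fee); balance $2,561.30
Week 2: opening $2,561.30; interest $84.52 → $2,645.82; payment $646.81; balance $1,999.01
Week 3: opening $1,999.01; interest $65.97 → $2,064.98; payment $628.26; balance $1,436.72
Week 4: opening $1,436.72; interest $47.41 → $1,484.13; payment $609.70; balance $874.43

$874.43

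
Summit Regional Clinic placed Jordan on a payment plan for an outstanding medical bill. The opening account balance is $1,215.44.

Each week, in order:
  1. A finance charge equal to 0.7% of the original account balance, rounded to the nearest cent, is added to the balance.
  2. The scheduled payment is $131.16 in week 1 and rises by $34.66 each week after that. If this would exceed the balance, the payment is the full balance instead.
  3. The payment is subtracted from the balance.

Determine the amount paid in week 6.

$264.10

Week 1: $1,215.44 +$8.51 interest = $1,223.95; pay $131.16 → $1,092.79
Week 2: $1,092.79 +$8.51 interest = $1,101.30; pay $165.82 → $935.48
Week 3: $935.48 +$8.51 interest = $943.99; pay $200.48 → $743.51
Week 4: $743.51 +$8.51 interest = $752.02; pay $235.14 → $516.88
Week 5: $516.88 +$8.51 interest = $525.39; pay $269.80 → $255.59
Week 6: $255.59 +$8.51 interest = $264.10; pay $264.10 → $0.00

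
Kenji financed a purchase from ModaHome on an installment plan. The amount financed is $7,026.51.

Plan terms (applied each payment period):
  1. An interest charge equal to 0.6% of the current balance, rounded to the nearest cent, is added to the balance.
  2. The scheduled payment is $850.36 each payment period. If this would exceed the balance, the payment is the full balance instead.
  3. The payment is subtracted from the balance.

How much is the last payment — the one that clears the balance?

Payment period 1: opening $7,026.51; interest $42.16 → $7,068.67; payment $850.36; balance $6,218.31
Payment period 2: opening $6,218.31; interest $37.31 → $6,255.62; payment $850.36; balance $5,405.26
Payment period 3: opening $5,405.26; interest $32.43 → $5,437.69; payment $850.36; balance $4,587.33
Payment period 4: opening $4,587.33; interest $27.52 → $4,614.85; payment $850.36; balance $3,764.49
Payment period 5: opening $3,764.49; interest $22.59 → $3,787.08; payment $850.36; balance $2,936.72
Payment period 6: opening $2,936.72; interest $17.62 → $2,954.34; payment $850.36; balance $2,103.98
Payment period 7: opening $2,103.98; interest $12.62 → $2,116.60; payment $850.36; balance $1,266.24
Payment period 8: opening $1,266.24; interest $7.60 → $1,273.84; payment $850.36; balance $423.48
Payment period 9: opening $423.48; interest $2.54 → $426.02; payment $426.02; balance $0.00

$426.02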